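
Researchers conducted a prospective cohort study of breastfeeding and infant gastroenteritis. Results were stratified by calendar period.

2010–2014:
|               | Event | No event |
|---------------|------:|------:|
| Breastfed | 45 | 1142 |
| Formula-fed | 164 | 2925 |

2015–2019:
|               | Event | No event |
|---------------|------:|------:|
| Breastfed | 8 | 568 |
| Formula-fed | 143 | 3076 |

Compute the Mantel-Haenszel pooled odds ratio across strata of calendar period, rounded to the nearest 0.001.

0.572

OR_MH = Σ(aᵢdᵢ/nᵢ) / Σ(bᵢcᵢ/nᵢ), where nᵢ is the stratum total.
Stratum 1 (2010–2014): n = 4276; a·d/n = 45·2925/4276 = 30.7823; b·c/n = 1142·164/4276 = 43.7998
Stratum 2 (2015–2019): n = 3795; a·d/n = 8·3076/3795 = 6.4843; b·c/n = 568·143/3795 = 21.4029
OR_MH = (30.7823 + 6.4843) / (43.7998 + 21.4029) = 37.2666 / 65.2027 = 0.57155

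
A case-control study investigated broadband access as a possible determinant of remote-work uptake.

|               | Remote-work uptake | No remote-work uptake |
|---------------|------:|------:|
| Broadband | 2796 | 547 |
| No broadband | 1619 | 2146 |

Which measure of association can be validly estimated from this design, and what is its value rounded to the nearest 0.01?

Cells: a = 2796, b = 547, c = 1619, d = 2146.
This is a case-control study: participants were sampled on outcome status, so risks in the source population cannot be estimated directly — relative risk is not valid here. The odds ratio is the appropriate measure.
OR = (a·d)/(b·c) = (2796 × 2146) / (547 × 1619) = 6000216 / 885593 = 6.77537

6.78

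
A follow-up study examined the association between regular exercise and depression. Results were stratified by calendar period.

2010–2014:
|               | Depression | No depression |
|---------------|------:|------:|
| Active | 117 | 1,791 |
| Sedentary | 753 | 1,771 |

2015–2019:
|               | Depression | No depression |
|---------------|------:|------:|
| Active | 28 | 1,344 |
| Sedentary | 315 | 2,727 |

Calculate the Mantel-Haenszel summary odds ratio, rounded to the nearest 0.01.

0.16

OR_MH = Σ(aᵢdᵢ/nᵢ) / Σ(bᵢcᵢ/nᵢ), where nᵢ is the stratum total.
Stratum 1 (2010–2014): n = 4432; a·d/n = 117·1771/4432 = 46.7525; b·c/n = 1791·753/4432 = 304.2922
Stratum 2 (2015–2019): n = 4414; a·d/n = 28·2727/4414 = 17.2986; b·c/n = 1344·315/4414 = 95.9130
OR_MH = (46.7525 + 17.2986) / (304.2922 + 95.9130) = 64.0511 / 400.2052 = 0.16005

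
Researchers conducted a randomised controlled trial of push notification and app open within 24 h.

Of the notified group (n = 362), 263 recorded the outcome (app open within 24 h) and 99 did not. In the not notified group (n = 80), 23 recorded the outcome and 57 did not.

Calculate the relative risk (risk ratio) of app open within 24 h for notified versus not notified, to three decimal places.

2.527

From the description: a = 263, b = 99, c = 23, d = 57.
Risk in exposed = 263/362 = 0.72652; risk in unexposed = 23/80 = 0.28750.
RR = 0.72652 / 0.28750 = 2.52702
The risk among the exposed is 2.53 times that among the unexposed.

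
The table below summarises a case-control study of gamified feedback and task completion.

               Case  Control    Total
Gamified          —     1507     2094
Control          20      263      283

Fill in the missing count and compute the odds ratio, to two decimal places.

5.12

The missing cell is in the exposed row: 2094 − 1507 = 587.
So a = 587, b = 1507, c = 20, d = 263.
OR = (a·d)/(b·c) = (587 × 263) / (1507 × 20) = 154381 / 30140 = 5.12213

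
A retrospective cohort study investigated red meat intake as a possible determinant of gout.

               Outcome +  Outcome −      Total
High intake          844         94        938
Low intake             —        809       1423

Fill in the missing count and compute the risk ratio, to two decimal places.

2.09

The missing cell is in the unexposed row: 1423 − 809 = 614.
So a = 844, b = 94, c = 614, d = 809.
RR = [a/(a+b)] / [c/(c+d)] = (844/938) / (614/1423) = 0.89979/0.43148 = 2.08534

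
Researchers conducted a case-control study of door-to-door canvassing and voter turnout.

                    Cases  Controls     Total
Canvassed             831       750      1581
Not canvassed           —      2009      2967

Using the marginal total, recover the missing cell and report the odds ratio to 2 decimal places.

2.32

The missing cell is in the unexposed row: 2967 − 2009 = 958.
So a = 831, b = 750, c = 958, d = 2009.
OR = (a·d)/(b·c) = (831 × 2009) / (750 × 958) = 1669479 / 718500 = 2.32356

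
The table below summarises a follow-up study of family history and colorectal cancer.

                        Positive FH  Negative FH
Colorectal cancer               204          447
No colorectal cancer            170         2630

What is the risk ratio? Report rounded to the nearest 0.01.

Reading the table with exposure as columns: a = 204 (Positive FH, case), b = 170 (Positive FH, non-case), c = 447 (Negative FH, case), d = 2630.
Risk in exposed = 204/374 = 0.54545; risk in unexposed = 447/3077 = 0.14527.
RR = 0.54545 / 0.14527 = 3.75473
The risk among the exposed is 3.75 times that among the unexposed.

3.75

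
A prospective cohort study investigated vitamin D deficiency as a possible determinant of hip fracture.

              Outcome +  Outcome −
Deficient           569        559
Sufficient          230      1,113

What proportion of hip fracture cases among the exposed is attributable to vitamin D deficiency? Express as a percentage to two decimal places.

Cells: a = 569, b = 559, c = 230, d = 1113.
Risk in exposed = 569/1128 = 0.50443; risk in unexposed = 230/1343 = 0.17126.
RR = 0.50443/0.17126 = 2.94545
AR% = (RR − 1)/RR × 100 = (2.94545 − 1)/2.94545 × 100 = 66.0493%

66.05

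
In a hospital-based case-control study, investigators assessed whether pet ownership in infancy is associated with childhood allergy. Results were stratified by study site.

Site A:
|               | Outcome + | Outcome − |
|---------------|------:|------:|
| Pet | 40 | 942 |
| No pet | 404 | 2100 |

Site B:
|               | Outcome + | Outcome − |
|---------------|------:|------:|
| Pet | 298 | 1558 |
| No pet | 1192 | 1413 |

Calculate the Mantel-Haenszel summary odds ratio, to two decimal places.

0.23

OR_MH = Σ(aᵢdᵢ/nᵢ) / Σ(bᵢcᵢ/nᵢ), where nᵢ is the stratum total.
Stratum 1 (Site A): n = 3486; a·d/n = 40·2100/3486 = 24.0964; b·c/n = 942·404/3486 = 109.1704
Stratum 2 (Site B): n = 4461; a·d/n = 298·1413/4461 = 94.3900; b·c/n = 1558·1192/4461 = 416.3049
OR_MH = (24.0964 + 94.3900) / (109.1704 + 416.3049) = 118.4864 / 525.4753 = 0.22548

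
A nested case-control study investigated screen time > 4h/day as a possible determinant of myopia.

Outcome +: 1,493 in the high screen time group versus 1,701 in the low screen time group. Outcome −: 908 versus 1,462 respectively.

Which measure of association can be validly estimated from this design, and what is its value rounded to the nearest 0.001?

From the description: a = 1493, b = 908, c = 1701, d = 1462.
This is a nested case-control study: participants were sampled on outcome status, so risks in the source population cannot be estimated directly — relative risk is not valid here. The odds ratio is the appropriate measure.
OR = (a·d)/(b·c) = (1493 × 1462) / (908 × 1701) = 2182766 / 1544508 = 1.41324

1.413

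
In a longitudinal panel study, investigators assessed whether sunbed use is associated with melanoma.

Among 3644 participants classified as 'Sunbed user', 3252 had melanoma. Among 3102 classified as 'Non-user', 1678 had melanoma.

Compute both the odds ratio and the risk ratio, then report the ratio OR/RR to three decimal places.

From the description: a = 3252, b = 392, c = 1678, d = 1424.
OR = (3252·1424)/(392·1678) = 4630848/657776 = 7.04016
Risk in exposed = 3252/3644 = 0.89243; risk in unexposed = 1678/3102 = 0.54094; RR = 1.64976
OR/RR = 7.04016 / 1.64976 = 4.26737
The outcome is not rare, so the OR lies further from 1 than the RR.

4.267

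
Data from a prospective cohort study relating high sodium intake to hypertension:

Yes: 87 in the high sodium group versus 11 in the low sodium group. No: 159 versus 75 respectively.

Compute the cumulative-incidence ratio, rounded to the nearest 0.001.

From the description: a = 87, b = 159, c = 11, d = 75.
Risk in exposed = 87/246 = 0.35366; risk in unexposed = 11/86 = 0.12791.
RR = 0.35366 / 0.12791 = 2.76497
The risk among the exposed is 2.76 times that among the unexposed.

2.765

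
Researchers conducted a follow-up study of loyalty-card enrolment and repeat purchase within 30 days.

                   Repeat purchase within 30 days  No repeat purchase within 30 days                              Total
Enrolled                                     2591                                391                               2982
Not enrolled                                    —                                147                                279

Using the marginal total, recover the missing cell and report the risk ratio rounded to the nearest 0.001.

The missing cell is in the unexposed row: 279 − 147 = 132.
So a = 2591, b = 391, c = 132, d = 147.
RR = [a/(a+b)] / [c/(c+d)] = (2591/2982) / (132/279) = 0.86888/0.47312 = 1.83650

1.836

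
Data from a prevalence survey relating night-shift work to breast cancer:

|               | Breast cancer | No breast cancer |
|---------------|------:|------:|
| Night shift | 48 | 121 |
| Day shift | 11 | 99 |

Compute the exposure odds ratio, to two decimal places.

Cells: a = 48, b = 121, c = 11, d = 99.
OR = (a·d)/(b·c) = (48 × 99) / (121 × 11) = 4752 / 1331 = 3.57025
The odds of breast cancer are about 3.57 times as high in the night shift group.

3.57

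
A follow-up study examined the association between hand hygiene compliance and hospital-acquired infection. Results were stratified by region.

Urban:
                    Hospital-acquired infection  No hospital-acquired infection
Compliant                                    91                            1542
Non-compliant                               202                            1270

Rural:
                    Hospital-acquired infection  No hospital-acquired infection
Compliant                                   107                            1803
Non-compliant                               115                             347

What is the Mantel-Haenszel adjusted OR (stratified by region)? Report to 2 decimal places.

OR_MH = Σ(aᵢdᵢ/nᵢ) / Σ(bᵢcᵢ/nᵢ), where nᵢ is the stratum total.
Stratum 1 (Urban): n = 3105; a·d/n = 91·1270/3105 = 37.2206; b·c/n = 1542·202/3105 = 100.3169
Stratum 2 (Rural): n = 2372; a·d/n = 107·347/2372 = 15.6530; b·c/n = 1803·115/2372 = 87.4136
OR_MH = (37.2206 + 15.6530) / (100.3169 + 87.4136) = 52.8736 / 187.7305 = 0.28165

0.28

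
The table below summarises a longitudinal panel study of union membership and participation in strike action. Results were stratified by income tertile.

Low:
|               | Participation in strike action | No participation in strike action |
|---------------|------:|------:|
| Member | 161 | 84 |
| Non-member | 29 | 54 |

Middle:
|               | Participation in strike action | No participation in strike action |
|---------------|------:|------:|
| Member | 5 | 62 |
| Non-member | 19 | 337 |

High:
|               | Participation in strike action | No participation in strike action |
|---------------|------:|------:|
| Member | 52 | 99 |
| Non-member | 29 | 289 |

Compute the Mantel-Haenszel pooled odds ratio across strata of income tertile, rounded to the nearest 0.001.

3.829

OR_MH = Σ(aᵢdᵢ/nᵢ) / Σ(bᵢcᵢ/nᵢ), where nᵢ is the stratum total.
Stratum 1 (Low): n = 328; a·d/n = 161·54/328 = 26.5061; b·c/n = 84·29/328 = 7.4268
Stratum 2 (Middle): n = 423; a·d/n = 5·337/423 = 3.9835; b·c/n = 62·19/423 = 2.7849
Stratum 3 (High): n = 469; a·d/n = 52·289/469 = 32.0426; b·c/n = 99·29/469 = 6.1215
OR_MH = (26.5061 + 3.9835 + 32.0426) / (7.4268 + 2.7849 + 6.1215) = 62.5322 / 16.3332 = 3.82852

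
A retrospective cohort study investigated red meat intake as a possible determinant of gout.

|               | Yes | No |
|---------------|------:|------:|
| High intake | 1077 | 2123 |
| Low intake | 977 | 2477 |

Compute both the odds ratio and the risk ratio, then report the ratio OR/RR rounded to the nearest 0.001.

1.081

Cells: a = 1077, b = 2123, c = 977, d = 2477.
OR = (1077·2477)/(2123·977) = 2667729/2074171 = 1.28617
Risk in exposed = 1077/3200 = 0.33656; risk in unexposed = 977/3454 = 0.28286; RR = 1.18985
OR/RR = 1.28617 / 1.18985 = 1.08095
The outcome is not rare, so the OR lies further from 1 than the RR.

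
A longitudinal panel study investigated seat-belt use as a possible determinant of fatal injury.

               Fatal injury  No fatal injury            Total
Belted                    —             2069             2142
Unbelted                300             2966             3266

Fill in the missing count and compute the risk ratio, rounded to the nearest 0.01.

0.37

The missing cell is in the exposed row: 2142 − 2069 = 73.
So a = 73, b = 2069, c = 300, d = 2966.
RR = [a/(a+b)] / [c/(c+d)] = (73/2142) / (300/3266) = 0.03408/0.09186 = 0.37102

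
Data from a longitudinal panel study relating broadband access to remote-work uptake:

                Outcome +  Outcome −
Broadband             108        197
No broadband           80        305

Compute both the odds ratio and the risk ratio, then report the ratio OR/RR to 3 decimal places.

Cells: a = 108, b = 197, c = 80, d = 305.
OR = (108·305)/(197·80) = 32940/15760 = 2.09010
Risk in exposed = 108/305 = 0.35410; risk in unexposed = 80/385 = 0.20779; RR = 1.70410
OR/RR = 2.09010 / 1.70410 = 1.22651
The outcome is not rare, so the OR lies further from 1 than the RR.

1.227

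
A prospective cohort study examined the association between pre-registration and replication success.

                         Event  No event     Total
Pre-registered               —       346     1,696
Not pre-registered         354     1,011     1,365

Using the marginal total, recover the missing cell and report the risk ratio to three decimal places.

3.069

The missing cell is in the exposed row: 1696 − 346 = 1350.
So a = 1350, b = 346, c = 354, d = 1011.
RR = [a/(a+b)] / [c/(c+d)] = (1350/1696) / (354/1365) = 0.79599/0.25934 = 3.06929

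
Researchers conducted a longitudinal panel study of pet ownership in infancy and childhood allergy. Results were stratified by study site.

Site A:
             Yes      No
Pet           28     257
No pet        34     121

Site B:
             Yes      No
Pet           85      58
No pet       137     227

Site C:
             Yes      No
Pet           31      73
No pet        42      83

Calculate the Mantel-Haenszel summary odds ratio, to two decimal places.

1.17

OR_MH = Σ(aᵢdᵢ/nᵢ) / Σ(bᵢcᵢ/nᵢ), where nᵢ is the stratum total.
Stratum 1 (Site A): n = 440; a·d/n = 28·121/440 = 7.7000; b·c/n = 257·34/440 = 19.8591
Stratum 2 (Site B): n = 507; a·d/n = 85·227/507 = 38.0572; b·c/n = 58·137/507 = 15.6726
Stratum 3 (Site C): n = 229; a·d/n = 31·83/229 = 11.2358; b·c/n = 73·42/229 = 13.3886
OR_MH = (7.7000 + 38.0572 + 11.2358) / (19.8591 + 15.6726 + 13.3886) = 56.9930 / 48.9203 = 1.16502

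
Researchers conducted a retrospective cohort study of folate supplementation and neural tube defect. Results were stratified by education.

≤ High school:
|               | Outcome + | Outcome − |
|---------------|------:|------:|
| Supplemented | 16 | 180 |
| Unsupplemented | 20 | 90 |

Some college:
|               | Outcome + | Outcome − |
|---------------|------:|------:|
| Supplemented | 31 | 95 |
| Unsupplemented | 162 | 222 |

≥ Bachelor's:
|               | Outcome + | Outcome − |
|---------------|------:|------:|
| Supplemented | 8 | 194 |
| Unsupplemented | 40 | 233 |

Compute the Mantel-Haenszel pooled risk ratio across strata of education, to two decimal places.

0.48

RR_MH = Σ(aᵢ·n₀ᵢ/nᵢ) / Σ(cᵢ·n₁ᵢ/nᵢ), with n₁ᵢ = aᵢ+bᵢ (exposed), n₀ᵢ = cᵢ+dᵢ (unexposed), nᵢ = n₁ᵢ+n₀ᵢ.
Stratum 1 (≤ High school): n₁ = 196, n₀ = 110, n = 306; a·n₀/n = 16·110/306 = 5.7516; c·n₁/n = 20·196/306 = 12.8105
Stratum 2 (Some college): n₁ = 126, n₀ = 384, n = 510; a·n₀/n = 31·384/510 = 23.3412; c·n₁/n = 162·126/510 = 40.0235
Stratum 3 (≥ Bachelor's): n₁ = 202, n₀ = 273, n = 475; a·n₀/n = 8·273/475 = 4.5979; c·n₁/n = 40·202/475 = 17.0105
RR_MH = (5.7516 + 23.3412 + 4.5979) / (12.8105 + 40.0235 + 17.0105) = 33.6907 / 69.8445 = 0.48237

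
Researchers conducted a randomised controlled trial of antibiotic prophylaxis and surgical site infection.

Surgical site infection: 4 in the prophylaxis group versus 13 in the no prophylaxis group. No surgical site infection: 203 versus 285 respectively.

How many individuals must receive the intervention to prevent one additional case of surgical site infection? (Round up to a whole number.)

42

Risk in treated group = 4/207 = 0.01932; risk in control = 13/298 = 0.04362.
Absolute risk reduction = 0.04362 − 0.01932 = 0.02430
NNT = 1 / ARR = 1 / 0.02430 = 41.151 → round up → 42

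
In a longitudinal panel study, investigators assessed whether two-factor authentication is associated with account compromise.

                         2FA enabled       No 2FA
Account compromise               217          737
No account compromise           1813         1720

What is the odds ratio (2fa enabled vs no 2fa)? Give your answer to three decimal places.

Reading the table with exposure as columns: a = 217 (2FA enabled, case), b = 1813 (2FA enabled, non-case), c = 737 (No 2FA, case), d = 1720.
OR = (a·d)/(b·c) = (217 × 1720) / (1813 × 737) = 373240 / 1336181 = 0.27933
Exposure is associated with lower odds of account compromise (OR = 0.28 < 1).

0.279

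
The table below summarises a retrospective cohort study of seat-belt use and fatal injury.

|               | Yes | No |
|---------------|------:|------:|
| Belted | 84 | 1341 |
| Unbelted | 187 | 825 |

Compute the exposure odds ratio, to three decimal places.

Cells: a = 84, b = 1341, c = 187, d = 825.
OR = (a·d)/(b·c) = (84 × 825) / (1341 × 187) = 69300 / 250767 = 0.27635
Exposure is associated with lower odds of fatal injury (OR = 0.28 < 1).

0.276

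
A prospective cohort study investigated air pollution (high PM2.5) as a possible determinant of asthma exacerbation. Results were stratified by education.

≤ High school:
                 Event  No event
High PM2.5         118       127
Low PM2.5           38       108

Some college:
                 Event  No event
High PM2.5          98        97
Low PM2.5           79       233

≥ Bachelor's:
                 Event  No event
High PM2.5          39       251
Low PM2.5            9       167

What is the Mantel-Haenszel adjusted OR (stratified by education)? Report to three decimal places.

OR_MH = Σ(aᵢdᵢ/nᵢ) / Σ(bᵢcᵢ/nᵢ), where nᵢ is the stratum total.
Stratum 1 (≤ High school): n = 391; a·d/n = 118·108/391 = 32.5934; b·c/n = 127·38/391 = 12.3427
Stratum 2 (Some college): n = 507; a·d/n = 98·233/507 = 45.0375; b·c/n = 97·79/507 = 15.1144
Stratum 3 (≥ Bachelor's): n = 466; a·d/n = 39·167/466 = 13.9764; b·c/n = 251·9/466 = 4.8476
OR_MH = (32.5934 + 45.0375 + 13.9764) / (12.3427 + 15.1144 + 4.8476) = 91.6072 / 32.3047 = 2.83572

2.836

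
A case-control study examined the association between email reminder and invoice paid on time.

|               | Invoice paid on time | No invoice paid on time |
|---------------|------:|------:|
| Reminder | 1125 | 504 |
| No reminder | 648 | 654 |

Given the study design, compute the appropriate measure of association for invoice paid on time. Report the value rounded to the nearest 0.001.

2.253

Cells: a = 1125, b = 504, c = 648, d = 654.
This is a case-control study: participants were sampled on outcome status, so risks in the source population cannot be estimated directly — relative risk is not valid here. The odds ratio is the appropriate measure.
OR = (a·d)/(b·c) = (1125 × 654) / (504 × 648) = 735750 / 326592 = 2.25281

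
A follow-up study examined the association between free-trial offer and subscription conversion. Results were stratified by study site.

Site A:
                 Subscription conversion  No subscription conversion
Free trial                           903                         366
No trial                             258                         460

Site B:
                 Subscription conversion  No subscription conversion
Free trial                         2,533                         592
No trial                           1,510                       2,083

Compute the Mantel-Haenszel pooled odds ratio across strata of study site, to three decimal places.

5.507

OR_MH = Σ(aᵢdᵢ/nᵢ) / Σ(bᵢcᵢ/nᵢ), where nᵢ is the stratum total.
Stratum 1 (Site A): n = 1987; a·d/n = 903·460/1987 = 209.0488; b·c/n = 366·258/1987 = 47.5229
Stratum 2 (Site B): n = 6718; a·d/n = 2533·2083/6718 = 785.3884; b·c/n = 592·1510/6718 = 133.0634
OR_MH = (209.0488 + 785.3884) / (47.5229 + 133.0634) = 994.4372 / 180.5863 = 5.50671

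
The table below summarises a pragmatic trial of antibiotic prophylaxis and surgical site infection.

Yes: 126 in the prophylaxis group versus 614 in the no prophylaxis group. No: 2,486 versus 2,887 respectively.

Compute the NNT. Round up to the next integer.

Risk in treated group = 126/2612 = 0.04824; risk in control = 614/3501 = 0.17538.
Absolute risk reduction = 0.17538 − 0.04824 = 0.12714
NNT = 1 / ARR = 1 / 0.12714 = 7.865 → round up → 8

8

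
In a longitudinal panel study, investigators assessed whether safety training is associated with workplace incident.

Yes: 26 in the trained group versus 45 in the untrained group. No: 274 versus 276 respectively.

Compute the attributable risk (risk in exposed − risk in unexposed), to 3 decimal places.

-0.054

From the description: a = 26, b = 274, c = 45, d = 276.
Risk in exposed = 26/300 = 0.086667; risk in unexposed = 45/321 = 0.140187.
Risk difference = 0.086667 − 0.140187 = -0.053520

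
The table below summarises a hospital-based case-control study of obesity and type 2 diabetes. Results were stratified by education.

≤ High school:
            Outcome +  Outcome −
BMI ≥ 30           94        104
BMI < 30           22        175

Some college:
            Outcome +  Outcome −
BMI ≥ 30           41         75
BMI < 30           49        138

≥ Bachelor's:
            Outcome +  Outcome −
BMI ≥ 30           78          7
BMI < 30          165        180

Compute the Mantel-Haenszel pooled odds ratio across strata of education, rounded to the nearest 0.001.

4.512

OR_MH = Σ(aᵢdᵢ/nᵢ) / Σ(bᵢcᵢ/nᵢ), where nᵢ is the stratum total.
Stratum 1 (≤ High school): n = 395; a·d/n = 94·175/395 = 41.6456; b·c/n = 104·22/395 = 5.7924
Stratum 2 (Some college): n = 303; a·d/n = 41·138/303 = 18.6733; b·c/n = 75·49/303 = 12.1287
Stratum 3 (≥ Bachelor's): n = 430; a·d/n = 78·180/430 = 32.6512; b·c/n = 7·165/430 = 2.6860
OR_MH = (41.6456 + 18.6733 + 32.6512) / (5.7924 + 12.1287 + 2.6860) = 92.9700 / 20.6072 = 4.51154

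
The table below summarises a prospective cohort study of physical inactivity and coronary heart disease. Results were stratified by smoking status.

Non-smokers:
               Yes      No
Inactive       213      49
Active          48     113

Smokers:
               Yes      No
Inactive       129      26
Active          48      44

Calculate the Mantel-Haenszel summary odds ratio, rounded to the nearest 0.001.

OR_MH = Σ(aᵢdᵢ/nᵢ) / Σ(bᵢcᵢ/nᵢ), where nᵢ is the stratum total.
Stratum 1 (Non-smokers): n = 423; a·d/n = 213·113/423 = 56.9007; b·c/n = 49·48/423 = 5.5603
Stratum 2 (Smokers): n = 247; a·d/n = 129·44/247 = 22.9798; b·c/n = 26·48/247 = 5.0526
OR_MH = (56.9007 + 22.9798) / (5.5603 + 5.0526) = 79.8805 / 10.6129 = 7.52672

7.527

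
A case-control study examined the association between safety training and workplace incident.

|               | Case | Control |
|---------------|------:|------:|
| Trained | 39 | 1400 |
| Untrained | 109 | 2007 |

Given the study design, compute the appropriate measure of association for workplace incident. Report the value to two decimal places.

Cells: a = 39, b = 1400, c = 109, d = 2007.
This is a case-control study: participants were sampled on outcome status, so risks in the source population cannot be estimated directly — relative risk is not valid here. The odds ratio is the appropriate measure.
OR = (a·d)/(b·c) = (39 × 2007) / (1400 × 109) = 78273 / 152600 = 0.51293

0.51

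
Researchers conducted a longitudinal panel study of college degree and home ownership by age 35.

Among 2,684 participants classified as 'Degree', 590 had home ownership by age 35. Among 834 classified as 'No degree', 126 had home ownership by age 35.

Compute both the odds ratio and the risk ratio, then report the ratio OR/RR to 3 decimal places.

1.088

From the description: a = 590, b = 2094, c = 126, d = 708.
OR = (590·708)/(2094·126) = 417720/263844 = 1.58321
Risk in exposed = 590/2684 = 0.21982; risk in unexposed = 126/834 = 0.15108; RR = 1.45501
OR/RR = 1.58321 / 1.45501 = 1.08811
The outcome is not rare, so the OR lies further from 1 than the RR.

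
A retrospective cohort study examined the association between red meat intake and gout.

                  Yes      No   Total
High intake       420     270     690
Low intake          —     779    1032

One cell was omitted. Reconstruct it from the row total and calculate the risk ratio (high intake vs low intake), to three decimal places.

The missing cell is in the unexposed row: 1032 − 779 = 253.
So a = 420, b = 270, c = 253, d = 779.
RR = [a/(a+b)] / [c/(c+d)] = (420/690) / (253/1032) = 0.60870/0.24516 = 2.48290

2.483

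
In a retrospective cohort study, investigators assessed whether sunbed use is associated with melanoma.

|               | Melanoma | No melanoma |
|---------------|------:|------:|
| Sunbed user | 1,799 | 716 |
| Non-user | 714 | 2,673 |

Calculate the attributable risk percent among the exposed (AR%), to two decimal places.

Cells: a = 1799, b = 716, c = 714, d = 2673.
Risk in exposed = 1799/2515 = 0.71531; risk in unexposed = 714/3387 = 0.21081.
RR = 0.71531/0.21081 = 3.39321
AR% = (RR − 1)/RR × 100 = (3.39321 − 1)/3.39321 × 100 = 70.5293%

70.53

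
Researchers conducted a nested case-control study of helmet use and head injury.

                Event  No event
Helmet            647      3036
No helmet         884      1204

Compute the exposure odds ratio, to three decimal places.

0.290

Cells: a = 647, b = 3036, c = 884, d = 1204.
OR = (a·d)/(b·c) = (647 × 1204) / (3036 × 884) = 778988 / 2683824 = 0.29025
Exposure is associated with lower odds of head injury (OR = 0.29 < 1).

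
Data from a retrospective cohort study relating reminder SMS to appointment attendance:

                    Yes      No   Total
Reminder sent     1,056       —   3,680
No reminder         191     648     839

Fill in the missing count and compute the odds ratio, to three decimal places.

1.365

The missing cell is in the exposed row: 3680 − 1056 = 2624.
So a = 1056, b = 2624, c = 191, d = 648.
OR = (a·d)/(b·c) = (1056 × 648) / (2624 × 191) = 684288 / 501184 = 1.36534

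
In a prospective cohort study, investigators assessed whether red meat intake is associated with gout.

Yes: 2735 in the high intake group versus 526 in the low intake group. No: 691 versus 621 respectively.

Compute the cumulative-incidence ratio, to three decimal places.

1.741

From the description: a = 2735, b = 691, c = 526, d = 621.
Risk in exposed = 2735/3426 = 0.79831; risk in unexposed = 526/1147 = 0.45859.
RR = 0.79831 / 0.45859 = 1.74080
The risk among the exposed is 1.74 times that among the unexposed.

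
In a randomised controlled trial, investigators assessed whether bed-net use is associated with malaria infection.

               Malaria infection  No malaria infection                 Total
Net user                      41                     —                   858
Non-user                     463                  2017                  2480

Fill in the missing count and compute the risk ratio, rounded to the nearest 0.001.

0.256

The missing cell is in the exposed row: 858 − 41 = 817.
So a = 41, b = 817, c = 463, d = 2017.
RR = [a/(a+b)] / [c/(c+d)] = (41/858) / (463/2480) = 0.04779/0.18669 = 0.25596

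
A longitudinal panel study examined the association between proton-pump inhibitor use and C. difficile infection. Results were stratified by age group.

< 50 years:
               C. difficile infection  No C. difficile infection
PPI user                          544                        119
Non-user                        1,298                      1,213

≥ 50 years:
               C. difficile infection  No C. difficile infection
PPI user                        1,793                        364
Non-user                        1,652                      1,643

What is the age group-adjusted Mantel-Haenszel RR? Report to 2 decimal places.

1.64

RR_MH = Σ(aᵢ·n₀ᵢ/nᵢ) / Σ(cᵢ·n₁ᵢ/nᵢ), with n₁ᵢ = aᵢ+bᵢ (exposed), n₀ᵢ = cᵢ+dᵢ (unexposed), nᵢ = n₁ᵢ+n₀ᵢ.
Stratum 1 (< 50 years): n₁ = 663, n₀ = 2511, n = 3174; a·n₀/n = 544·2511/3174 = 430.3667; c·n₁/n = 1298·663/3174 = 271.1323
Stratum 2 (≥ 50 years): n₁ = 2157, n₀ = 3295, n = 5452; a·n₀/n = 1793·3295/5452 = 1083.6271; c·n₁/n = 1652·2157/5452 = 653.5884
RR_MH = (430.3667 + 1083.6271) / (271.1323 + 653.5884) = 1513.9938 / 924.7207 = 1.63724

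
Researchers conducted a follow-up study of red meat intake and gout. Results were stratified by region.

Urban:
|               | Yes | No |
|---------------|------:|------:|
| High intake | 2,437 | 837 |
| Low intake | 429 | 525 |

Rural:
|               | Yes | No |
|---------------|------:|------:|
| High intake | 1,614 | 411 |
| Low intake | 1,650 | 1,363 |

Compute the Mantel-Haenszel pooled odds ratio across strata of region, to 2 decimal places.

OR_MH = Σ(aᵢdᵢ/nᵢ) / Σ(bᵢcᵢ/nᵢ), where nᵢ is the stratum total.
Stratum 1 (Urban): n = 4228; a·d/n = 2437·525/4228 = 302.6076; b·c/n = 837·429/4228 = 84.9274
Stratum 2 (Rural): n = 5038; a·d/n = 1614·1363/5038 = 436.6578; b·c/n = 411·1650/5038 = 134.6070
OR_MH = (302.6076 + 436.6578) / (84.9274 + 134.6070) = 739.2654 / 219.5344 = 3.36742

3.37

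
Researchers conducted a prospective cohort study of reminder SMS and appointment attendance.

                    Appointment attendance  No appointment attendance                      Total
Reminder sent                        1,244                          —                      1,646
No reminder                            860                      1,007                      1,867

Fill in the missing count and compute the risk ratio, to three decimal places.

The missing cell is in the exposed row: 1646 − 1244 = 402.
So a = 1244, b = 402, c = 860, d = 1007.
RR = [a/(a+b)] / [c/(c+d)] = (1244/1646) / (860/1867) = 0.75577/0.46063 = 1.64073

1.641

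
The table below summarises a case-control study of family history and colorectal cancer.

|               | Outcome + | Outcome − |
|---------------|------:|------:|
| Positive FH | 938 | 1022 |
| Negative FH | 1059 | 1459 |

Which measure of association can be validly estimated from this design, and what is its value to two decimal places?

1.26

Cells: a = 938, b = 1022, c = 1059, d = 1459.
This is a case-control study: participants were sampled on outcome status, so risks in the source population cannot be estimated directly — relative risk is not valid here. The odds ratio is the appropriate measure.
OR = (a·d)/(b·c) = (938 × 1459) / (1022 × 1059) = 1368542 / 1082298 = 1.26448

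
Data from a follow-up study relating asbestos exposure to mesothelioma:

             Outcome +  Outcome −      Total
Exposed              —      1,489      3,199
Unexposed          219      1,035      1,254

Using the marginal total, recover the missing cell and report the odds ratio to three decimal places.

5.427

The missing cell is in the exposed row: 3199 − 1489 = 1710.
So a = 1710, b = 1489, c = 219, d = 1035.
OR = (a·d)/(b·c) = (1710 × 1035) / (1489 × 219) = 1769850 / 326091 = 5.42747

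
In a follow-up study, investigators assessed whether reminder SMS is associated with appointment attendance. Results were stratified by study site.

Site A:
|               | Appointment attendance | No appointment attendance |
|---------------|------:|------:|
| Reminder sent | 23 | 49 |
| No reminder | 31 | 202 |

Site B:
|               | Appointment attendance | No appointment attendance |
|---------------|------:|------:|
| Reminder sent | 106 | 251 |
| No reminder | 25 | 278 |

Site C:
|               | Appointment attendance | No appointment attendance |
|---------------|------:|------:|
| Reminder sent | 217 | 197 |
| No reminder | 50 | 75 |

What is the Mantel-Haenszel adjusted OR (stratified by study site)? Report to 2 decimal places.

OR_MH = Σ(aᵢdᵢ/nᵢ) / Σ(bᵢcᵢ/nᵢ), where nᵢ is the stratum total.
Stratum 1 (Site A): n = 305; a·d/n = 23·202/305 = 15.2328; b·c/n = 49·31/305 = 4.9803
Stratum 2 (Site B): n = 660; a·d/n = 106·278/660 = 44.6485; b·c/n = 251·25/660 = 9.5076
Stratum 3 (Site C): n = 539; a·d/n = 217·75/539 = 30.1948; b·c/n = 197·50/539 = 18.2746
OR_MH = (15.2328 + 44.6485 + 30.1948) / (4.9803 + 9.5076 + 18.2746) = 90.0761 / 32.7625 = 2.74937

2.75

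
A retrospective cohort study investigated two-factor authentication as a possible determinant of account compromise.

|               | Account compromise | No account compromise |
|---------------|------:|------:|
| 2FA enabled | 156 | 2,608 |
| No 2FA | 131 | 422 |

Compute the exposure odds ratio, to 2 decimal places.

Cells: a = 156, b = 2608, c = 131, d = 422.
OR = (a·d)/(b·c) = (156 × 422) / (2608 × 131) = 65832 / 341648 = 0.19269
Exposure is associated with lower odds of account compromise (OR = 0.19 < 1).

0.19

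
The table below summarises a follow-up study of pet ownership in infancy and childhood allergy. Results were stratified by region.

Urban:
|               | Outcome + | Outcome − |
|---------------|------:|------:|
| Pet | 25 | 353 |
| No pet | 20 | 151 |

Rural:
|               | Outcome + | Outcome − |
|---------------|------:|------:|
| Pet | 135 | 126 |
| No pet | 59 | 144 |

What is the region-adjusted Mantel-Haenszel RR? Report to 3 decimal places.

RR_MH = Σ(aᵢ·n₀ᵢ/nᵢ) / Σ(cᵢ·n₁ᵢ/nᵢ), with n₁ᵢ = aᵢ+bᵢ (exposed), n₀ᵢ = cᵢ+dᵢ (unexposed), nᵢ = n₁ᵢ+n₀ᵢ.
Stratum 1 (Urban): n₁ = 378, n₀ = 171, n = 549; a·n₀/n = 25·171/549 = 7.7869; c·n₁/n = 20·378/549 = 13.7705
Stratum 2 (Rural): n₁ = 261, n₀ = 203, n = 464; a·n₀/n = 135·203/464 = 59.0625; c·n₁/n = 59·261/464 = 33.1875
RR_MH = (7.7869 + 59.0625) / (13.7705 + 33.1875) = 66.8494 / 46.9580 = 1.42360

1.424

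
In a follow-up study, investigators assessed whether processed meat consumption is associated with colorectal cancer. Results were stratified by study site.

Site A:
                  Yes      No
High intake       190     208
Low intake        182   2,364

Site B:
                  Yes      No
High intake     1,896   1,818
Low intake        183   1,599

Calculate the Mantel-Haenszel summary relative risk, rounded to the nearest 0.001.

RR_MH = Σ(aᵢ·n₀ᵢ/nᵢ) / Σ(cᵢ·n₁ᵢ/nᵢ), with n₁ᵢ = aᵢ+bᵢ (exposed), n₀ᵢ = cᵢ+dᵢ (unexposed), nᵢ = n₁ᵢ+n₀ᵢ.
Stratum 1 (Site A): n₁ = 398, n₀ = 2546, n = 2944; a·n₀/n = 190·2546/2944 = 164.3139; c·n₁/n = 182·398/2944 = 24.6046
Stratum 2 (Site B): n₁ = 3714, n₀ = 1782, n = 5496; a·n₀/n = 1896·1782/5496 = 614.7511; c·n₁/n = 183·3714/5496 = 123.6648
RR_MH = (164.3139 + 614.7511) / (24.6046 + 123.6648) = 779.0650 / 148.2695 = 5.25439

5.254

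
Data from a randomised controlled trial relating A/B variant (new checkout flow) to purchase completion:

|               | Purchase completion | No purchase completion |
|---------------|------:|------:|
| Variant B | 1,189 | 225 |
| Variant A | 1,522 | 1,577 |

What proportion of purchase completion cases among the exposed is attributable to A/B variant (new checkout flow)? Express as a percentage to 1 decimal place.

41.6

Cells: a = 1189, b = 225, c = 1522, d = 1577.
Risk in exposed = 1189/1414 = 0.84088; risk in unexposed = 1522/3099 = 0.49113.
RR = 0.84088/0.49113 = 1.71214
AR% = (RR − 1)/RR × 100 = (1.71214 − 1)/1.71214 × 100 = 41.5936%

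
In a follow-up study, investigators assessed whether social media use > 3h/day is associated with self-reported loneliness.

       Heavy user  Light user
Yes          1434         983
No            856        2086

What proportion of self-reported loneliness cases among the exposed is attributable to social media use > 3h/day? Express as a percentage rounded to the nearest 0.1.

Reading the table with exposure as columns: a = 1434 (Heavy user, case), b = 856 (Heavy user, non-case), c = 983 (Light user, case), d = 2086.
Risk in exposed = 1434/2290 = 0.62620; risk in unexposed = 983/3069 = 0.32030.
RR = 0.62620/0.32030 = 1.95505
AR% = (RR − 1)/RR × 100 = (1.95505 − 1)/1.95505 × 100 = 48.8503%

48.9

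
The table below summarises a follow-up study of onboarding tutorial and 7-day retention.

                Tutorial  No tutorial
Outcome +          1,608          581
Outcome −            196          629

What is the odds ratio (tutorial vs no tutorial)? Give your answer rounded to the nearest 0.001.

Reading the table with exposure as columns: a = 1608 (Tutorial, case), b = 196 (Tutorial, non-case), c = 581 (No tutorial, case), d = 629.
OR = (a·d)/(b·c) = (1608 × 629) / (196 × 581) = 1011432 / 113876 = 8.88187
The odds of 7-day retention are about 8.88 times as high in the tutorial group.

8.882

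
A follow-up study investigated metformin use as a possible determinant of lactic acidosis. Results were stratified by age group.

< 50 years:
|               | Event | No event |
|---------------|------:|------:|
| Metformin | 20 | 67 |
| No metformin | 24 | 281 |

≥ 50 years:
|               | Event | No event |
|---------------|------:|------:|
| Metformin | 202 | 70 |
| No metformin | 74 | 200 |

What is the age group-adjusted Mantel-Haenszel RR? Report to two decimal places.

RR_MH = Σ(aᵢ·n₀ᵢ/nᵢ) / Σ(cᵢ·n₁ᵢ/nᵢ), with n₁ᵢ = aᵢ+bᵢ (exposed), n₀ᵢ = cᵢ+dᵢ (unexposed), nᵢ = n₁ᵢ+n₀ᵢ.
Stratum 1 (< 50 years): n₁ = 87, n₀ = 305, n = 392; a·n₀/n = 20·305/392 = 15.5612; c·n₁/n = 24·87/392 = 5.3265
Stratum 2 (≥ 50 years): n₁ = 272, n₀ = 274, n = 546; a·n₀/n = 202·274/546 = 101.3700; c·n₁/n = 74·272/546 = 36.8645
RR_MH = (15.5612 + 101.3700) / (5.3265 + 36.8645) = 116.9312 / 42.1910 = 2.77147

2.77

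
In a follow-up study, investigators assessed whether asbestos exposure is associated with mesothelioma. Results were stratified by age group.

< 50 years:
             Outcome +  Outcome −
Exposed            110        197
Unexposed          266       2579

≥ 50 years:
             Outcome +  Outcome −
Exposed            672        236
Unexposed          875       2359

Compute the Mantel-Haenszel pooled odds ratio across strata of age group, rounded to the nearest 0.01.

OR_MH = Σ(aᵢdᵢ/nᵢ) / Σ(bᵢcᵢ/nᵢ), where nᵢ is the stratum total.
Stratum 1 (< 50 years): n = 3152; a·d/n = 110·2579/3152 = 90.0032; b·c/n = 197·266/3152 = 16.6250
Stratum 2 (≥ 50 years): n = 4142; a·d/n = 672·2359/4142 = 382.7253; b·c/n = 236·875/4142 = 49.8551
OR_MH = (90.0032 + 382.7253) / (16.6250 + 49.8551) = 472.7284 / 66.4801 = 7.11082

7.11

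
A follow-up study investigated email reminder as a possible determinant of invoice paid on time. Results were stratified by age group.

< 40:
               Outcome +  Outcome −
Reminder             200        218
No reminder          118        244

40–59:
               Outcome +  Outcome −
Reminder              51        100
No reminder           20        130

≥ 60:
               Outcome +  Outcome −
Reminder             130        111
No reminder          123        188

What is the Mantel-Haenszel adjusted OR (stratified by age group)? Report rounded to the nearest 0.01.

OR_MH = Σ(aᵢdᵢ/nᵢ) / Σ(bᵢcᵢ/nᵢ), where nᵢ is the stratum total.
Stratum 1 (< 40): n = 780; a·d/n = 200·244/780 = 62.5641; b·c/n = 218·118/780 = 32.9795
Stratum 2 (40–59): n = 301; a·d/n = 51·130/301 = 22.0266; b·c/n = 100·20/301 = 6.6445
Stratum 3 (≥ 60): n = 552; a·d/n = 130·188/552 = 44.2754; b·c/n = 111·123/552 = 24.7337
OR_MH = (62.5641 + 22.0266 + 44.2754) / (32.9795 + 6.6445 + 24.7337) = 128.8660 / 64.3577 = 2.00234

2.00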